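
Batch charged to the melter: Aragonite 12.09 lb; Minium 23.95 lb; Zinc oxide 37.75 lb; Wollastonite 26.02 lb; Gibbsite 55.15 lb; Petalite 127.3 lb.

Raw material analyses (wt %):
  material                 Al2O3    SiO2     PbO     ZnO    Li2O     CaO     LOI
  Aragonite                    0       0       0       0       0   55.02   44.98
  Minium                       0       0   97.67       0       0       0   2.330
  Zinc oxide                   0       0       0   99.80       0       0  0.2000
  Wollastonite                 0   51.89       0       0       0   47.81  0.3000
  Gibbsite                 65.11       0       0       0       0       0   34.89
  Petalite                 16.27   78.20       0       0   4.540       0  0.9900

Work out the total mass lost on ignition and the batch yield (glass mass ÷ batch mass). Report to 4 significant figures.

LOI loss = 26.65 lb; glass = 255.6 lb; yield = 90.56%

The intermediate values appear rounded to 4 significant figures alongside each step — each numeric step runs at full float precision through the solve. A single rounding produces every reported figure — the derived quantities, including ignition loss, the six compositions, the yield, net glass mass, totals, are carried from the weighed amounts per 255.6 lb of glass in full precision as written in either problem or answer.
LOI of each material in turn:
  Aragonite: 12.09 × 0.4498 = 5.438 lb
  Minium: 23.95 × 0.02330 = 0.5580 lb
  Zinc oxide: 37.75 × 0.002000 = 0.07550 lb
  Wollastonite: 26.02 × 0.003000 = 0.07806 lb
  Gibbsite: 55.15 × 0.3489 = 19.24 lb
  Petalite: 127.3 × 0.009900 = 1.260 lb
Total LOI = 26.65 lb
Glass = batch − LOI = 282.3 − 26.65 = 255.6 lb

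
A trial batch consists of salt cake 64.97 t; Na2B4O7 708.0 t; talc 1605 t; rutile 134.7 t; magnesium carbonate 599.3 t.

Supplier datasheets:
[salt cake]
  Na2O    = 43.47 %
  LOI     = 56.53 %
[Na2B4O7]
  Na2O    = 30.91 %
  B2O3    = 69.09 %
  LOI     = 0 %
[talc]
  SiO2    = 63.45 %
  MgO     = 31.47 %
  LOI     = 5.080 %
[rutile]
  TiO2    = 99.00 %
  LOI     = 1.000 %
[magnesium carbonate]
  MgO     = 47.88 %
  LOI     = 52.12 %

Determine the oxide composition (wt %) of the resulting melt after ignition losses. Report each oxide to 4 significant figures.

Glass mass = 2680 t (batch 3112 − LOI 432.0).
Composition: SiO2 38.00%, MgO 29.55%, Na2O 9.220%, B2O3 18.25%, TiO2 4.976%

Values along the way appear rounded off to 4 significant figures within the worked lines. Each numeric step keeps full precision end to end — exactly one rounding goes into every reported result. All derived quantities are recomputed at exact precision (net glass mass, ignition loss, five oxide percentages, yield, the totals) from the batch weights per 2680 t of glass, as they appear in either problem or answer.
Oxide masses out of the charge:
  SiO2: 1605·0.6345 = 1018 t
  MgO: 1605·0.3147 + 599.3·0.4788 = 792.0 t
  Na2O: 64.97·0.4347 + 708.0·0.3091 = 247.1 t
  B2O3: 708.0·0.6909 = 489.2 t
  TiO2: 134.7·0.9900 = 133.4 t
LOI: 64.97·0.5653 + 1605·0.05080 + 134.7·0.01000 + 599.3·0.5212 = 432.0 t
Net of LOI, the glass mass = 3112 − 432.0 = 2680 t (= the summed oxide contributions)
wt %: oxide over glass, times 100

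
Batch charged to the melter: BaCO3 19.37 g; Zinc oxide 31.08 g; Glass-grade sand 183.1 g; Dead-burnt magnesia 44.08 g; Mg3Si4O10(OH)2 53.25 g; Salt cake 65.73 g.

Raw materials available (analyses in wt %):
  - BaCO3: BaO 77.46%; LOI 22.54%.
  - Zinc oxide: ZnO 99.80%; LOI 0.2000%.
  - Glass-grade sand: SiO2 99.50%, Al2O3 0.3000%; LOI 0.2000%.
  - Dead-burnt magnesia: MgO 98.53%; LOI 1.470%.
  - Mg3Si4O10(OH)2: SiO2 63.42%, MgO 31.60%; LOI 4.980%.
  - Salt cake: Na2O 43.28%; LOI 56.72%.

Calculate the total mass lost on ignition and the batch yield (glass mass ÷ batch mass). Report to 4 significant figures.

The working math keeps exact precision at each step — in-progress results appear, with 4-significant-digit rounding, on the page; every reported figure takes just one rounding; the derived quantities, which include net glass mass, the totals, yield, the six compositions, ignition loss, are re-derived in full float precision, precisely as stated by either problem or answer, using the weight values per 351.2 g of glass.
LOI of each material in turn:
  BaCO3: 19.37 × 0.2254 = 4.366 g
  Zinc oxide: 31.08 × 0.002000 = 0.06216 g
  Glass-grade sand: 183.1 × 0.002000 = 0.3662 g
  Dead-burnt magnesia: 44.08 × 0.01470 = 0.6480 g
  Mg3Si4O10(OH)2: 53.25 × 0.04980 = 2.652 g
  Salt cake: 65.73 × 0.5672 = 37.28 g
Total LOI = 45.38 g
Glass = batch − LOI = 396.6 − 45.38 = 351.2 g

LOI loss = 45.38 g; glass = 351.2 g; yield = 88.56%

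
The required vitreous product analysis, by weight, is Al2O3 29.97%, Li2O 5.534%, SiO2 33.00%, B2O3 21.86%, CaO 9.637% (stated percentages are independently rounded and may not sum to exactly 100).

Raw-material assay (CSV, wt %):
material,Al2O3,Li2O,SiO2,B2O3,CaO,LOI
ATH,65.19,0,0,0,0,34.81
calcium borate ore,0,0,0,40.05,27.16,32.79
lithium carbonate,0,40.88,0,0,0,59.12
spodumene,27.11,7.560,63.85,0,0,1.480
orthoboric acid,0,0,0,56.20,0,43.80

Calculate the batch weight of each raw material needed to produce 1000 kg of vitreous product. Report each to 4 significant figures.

Batch per 1000 kg vitreous product:
  ATH: 244.8 kg
  calcium borate ore: 354.8 kg
  lithium carbonate: 39.79 kg
  spodumene: 516.8 kg
  orthoboric acid: 136.1 kg
Total batch = 1292 kg; LOI loss = 292.3 kg; yield = 77.38%

Each numeric step maintains full precision at all times — working values are displayed with 4-significant-digit rounding when written out. Every reported number is rounded only once — all derived quantities, which include yield, five oxide percentages, LOI, the totals, net glass mass, are carried at exact precision, precisely as stated by problem or answer, from the weighed amounts on 1000 kg of glass.
Oxide mass targets, per 1000 kg vitreous product:
  Al2O3: 29.97% × 1000 = 299.7 kg
  Li2O: 5.534% × 1000 = 55.34 kg
  SiO2: 33.00% × 1000 = 330.0 kg
  B2O3: 21.86% × 1000 = 218.6 kg
  CaO: 9.637% × 1000 = 96.37 kg
Oxide-by-oxide audit from the weights as reported, against the basis in use (sum by sum, the targets are met given rounding of the digits):
  Al2O3: 244.8·0.6519 + 516.8·0.2711 = 299.7 kg (target 299.7 kg)
  Li2O: 39.79·0.4088 + 516.8·0.07560 = 55.34 kg (target 55.34 kg)
  SiO2: 516.8·0.6385 = 330.0 kg (target 330.0 kg)
  B2O3: 354.8·0.4005 + 136.1·0.5620 = 218.6 kg (target 218.6 kg)
  CaO: 354.8·0.2716 = 96.36 kg (target 96.37 kg)
Glass-mass bookkeeping: whole batch net of LOI = 1000 kg (the targets, summed, come to 1000 kg; basis as stated: 1000 kg — differing by rounding only).
Total batch = Σ batch = 1292 kg; LOI loss = Σ batch·LOI = 292.3 kg; glass ÷ batch gives a yield of 77.38%.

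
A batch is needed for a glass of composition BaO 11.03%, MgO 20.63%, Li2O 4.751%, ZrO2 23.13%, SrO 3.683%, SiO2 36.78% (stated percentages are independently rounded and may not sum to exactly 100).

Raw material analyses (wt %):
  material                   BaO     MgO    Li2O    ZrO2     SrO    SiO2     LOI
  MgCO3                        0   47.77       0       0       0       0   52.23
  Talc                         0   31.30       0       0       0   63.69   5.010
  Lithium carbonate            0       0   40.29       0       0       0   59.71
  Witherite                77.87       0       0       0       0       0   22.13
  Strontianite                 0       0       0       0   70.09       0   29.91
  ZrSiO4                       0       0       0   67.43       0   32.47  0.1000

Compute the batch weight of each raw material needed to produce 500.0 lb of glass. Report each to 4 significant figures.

Batch per 500.0 lb glass:
  MgCO3: 84.03 lb
  Talc: 201.3 lb
  Lithium carbonate: 58.96 lb
  Witherite: 70.82 lb
  Strontianite: 26.27 lb
  ZrSiO4: 171.5 lb
Total batch = 612.9 lb; LOI loss = 112.9 lb; yield = 81.58%

Values along the way are printed rounded to four significant figures between the steps. All internal work carries exact precision end to end — each reported number is rounded exactly once — derived quantities, which include totals, net glass mass, yield, LOI, the six compositions, are recomputed at full float precision, as written in question or answer, using the weight values per 500.0 lb of glass.
Target oxide masses per 500.0 lb glass:
  BaO: 11.03% × 500.0 = 55.15 lb
  MgO: 20.63% × 500.0 = 103.2 lb
  Li2O: 4.751% × 500.0 = 23.76 lb
  ZrO2: 23.13% × 500.0 = 115.6 lb
  SrO: 3.683% × 500.0 = 18.42 lb
  SiO2: 36.78% × 500.0 = 183.9 lb
Checking each oxide sum working from each reported weight, relative to the basis at hand (sums match the target masses up to rounding of the answer):
  BaO: 70.82·0.7787 = 55.15 lb (target 55.15 lb)
  MgO: 84.03·0.4777 + 201.3·0.3130 = 103.1 lb (target 103.2 lb)
  Li2O: 58.96·0.4029 = 23.75 lb (target 23.76 lb)
  ZrO2: 171.5·0.6743 = 115.6 lb (target 115.6 lb)
  SrO: 26.27·0.7009 = 18.41 lb (target 18.42 lb)
  SiO2: 201.3·0.6369 + 171.5·0.3247 = 183.9 lb (target 183.9 lb)
Glass mass check: total charge less LOI = 500.0 lb (the Σ of target masses is 500.0 lb; versus the stated basis of 500.0 lb — gaps are rounding artifacts).
Summing the batch: Σ batch = 612.9 lb; Σ batch·LOI gives LOI loss = 112.9 lb; yield, glass over the total, = 81.58%.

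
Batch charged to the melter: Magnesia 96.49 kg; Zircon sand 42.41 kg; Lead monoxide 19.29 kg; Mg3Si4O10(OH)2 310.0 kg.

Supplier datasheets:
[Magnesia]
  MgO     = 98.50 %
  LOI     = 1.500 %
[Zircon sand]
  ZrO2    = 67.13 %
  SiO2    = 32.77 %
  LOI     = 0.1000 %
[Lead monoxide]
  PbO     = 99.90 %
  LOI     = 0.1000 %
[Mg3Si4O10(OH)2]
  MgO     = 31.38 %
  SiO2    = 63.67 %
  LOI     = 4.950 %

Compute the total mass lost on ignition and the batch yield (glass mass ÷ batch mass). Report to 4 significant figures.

The whole derivation holds full float precision through the solve — mid-chain values appear rounded off to 4 significant figures in the working; each reported number takes a single rounding; the derived quantities are carried in full precision (totals, the yield, the four compositions, glass mass, ignition loss) starting from the weights at 451.3 kg of glass exactly as printed in the problem or the answer.
Per-material ignition loss:
  Magnesia: 96.49 × 0.01500 = 1.447 kg
  Zircon sand: 42.41 × 0.001000 = 0.04241 kg
  Lead monoxide: 19.29 × 0.001000 = 0.01929 kg
  Mg3Si4O10(OH)2: 310.0 × 0.04950 = 15.35 kg
Total LOI = 16.85 kg
Glass = batch − LOI = 468.2 − 16.85 = 451.3 kg

LOI loss = 16.85 kg; glass = 451.3 kg; yield = 96.40%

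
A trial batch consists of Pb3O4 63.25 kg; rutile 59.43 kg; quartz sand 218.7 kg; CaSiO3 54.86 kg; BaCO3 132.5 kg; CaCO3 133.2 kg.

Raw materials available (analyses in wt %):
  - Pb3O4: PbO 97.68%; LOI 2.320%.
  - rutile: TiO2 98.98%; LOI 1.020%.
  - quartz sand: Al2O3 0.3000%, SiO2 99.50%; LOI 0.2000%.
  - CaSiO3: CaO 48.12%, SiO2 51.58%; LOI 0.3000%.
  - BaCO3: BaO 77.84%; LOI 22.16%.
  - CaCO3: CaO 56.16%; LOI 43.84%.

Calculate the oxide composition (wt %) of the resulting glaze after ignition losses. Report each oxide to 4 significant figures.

Working values are displayed (rounded to four significant digits) alongside each step — each numeric step holds full float precision in every operation; every reported value takes just one rounding — the derived quantities, which include the six compositions, LOI, net glass mass, totals, yield, are re-derived in exact precision, as they appear in question or answer, starting from the weights at 571.5 kg of glass.
Per-oxide mass from batch:
  PbO: 63.25·0.9768 = 61.78 kg
  Al2O3: 218.7·0.003000 = 0.6561 kg
  TiO2: 59.43·0.9898 = 58.82 kg
  BaO: 132.5·0.7784 = 103.1 kg
  CaO: 54.86·0.4812 + 133.2·0.5616 = 101.2 kg
  SiO2: 218.7·0.9950 + 54.86·0.5158 = 245.9 kg
LOI: 63.25·0.02320 + 59.43·0.01020 + 218.7·0.002000 + 54.86·0.003000 + 132.5·0.2216 + 133.2·0.4384 = 90.43 kg
The glass mass, total less LOI, = 661.9 − 90.43 = 571.5 kg (= Σ oxide masses)
percent share: oxide ÷ glass, ×100

Glass mass = 571.5 kg (batch 661.9 − LOI 90.43).
Composition: PbO 10.81%, Al2O3 0.1148%, TiO2 10.29%, BaO 18.05%, CaO 17.71%, SiO2 43.03%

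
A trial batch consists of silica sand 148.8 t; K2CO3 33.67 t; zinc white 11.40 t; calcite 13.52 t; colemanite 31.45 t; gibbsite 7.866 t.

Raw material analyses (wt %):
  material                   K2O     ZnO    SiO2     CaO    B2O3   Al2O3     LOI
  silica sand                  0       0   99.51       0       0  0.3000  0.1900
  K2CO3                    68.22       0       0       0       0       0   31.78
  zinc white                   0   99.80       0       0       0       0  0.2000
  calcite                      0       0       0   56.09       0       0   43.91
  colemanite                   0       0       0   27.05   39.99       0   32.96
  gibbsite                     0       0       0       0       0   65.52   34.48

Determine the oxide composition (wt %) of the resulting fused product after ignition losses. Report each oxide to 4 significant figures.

Glass mass = 216.7 t (batch 246.7 − LOI 30.02).
Composition: K2O 10.60%, ZnO 5.251%, SiO2 68.33%, CaO 7.426%, B2O3 5.804%, Al2O3 2.584%

All internal work holds full float precision end to end. Intermediates are printed rounded to four significant figures at each printed step — a single rounding finalizes each reported result. All derived quantities (the totals, yield, LOI, six oxide percentages, glass mass) are computed using the weight values per 216.7 t of glass in exact precision, exactly as printed in question or answer.
Mass of each oxide from the mix:
  K2O: 33.67·0.6822 = 22.97 t
  ZnO: 11.40·0.9980 = 11.38 t
  SiO2: 148.8·0.9951 = 148.1 t
  CaO: 13.52·0.5609 + 31.45·0.2705 = 16.09 t
  B2O3: 31.45·0.3999 = 12.58 t
  Al2O3: 148.8·0.003000 + 7.866·0.6552 = 5.600 t
LOI: 148.8·0.001900 + 33.67·0.3178 + 11.40·0.002000 + 13.52·0.4391 + 31.45·0.3296 + 7.866·0.3448 = 30.02 t
Glass mass = batch − LOI = 246.7 − 30.02 = 216.7 t (matching Σ of the oxides)
each wt % is 100 × oxide ÷ glass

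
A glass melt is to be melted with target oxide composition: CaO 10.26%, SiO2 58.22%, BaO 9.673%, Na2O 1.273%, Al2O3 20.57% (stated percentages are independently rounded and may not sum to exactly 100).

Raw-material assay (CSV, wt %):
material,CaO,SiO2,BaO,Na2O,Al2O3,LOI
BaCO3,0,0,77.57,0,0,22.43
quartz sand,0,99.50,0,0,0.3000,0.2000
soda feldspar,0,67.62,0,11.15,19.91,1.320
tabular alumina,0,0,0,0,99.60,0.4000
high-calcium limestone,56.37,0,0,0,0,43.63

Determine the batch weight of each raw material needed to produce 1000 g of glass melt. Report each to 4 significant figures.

Batch per 1000 g glass melt:
  BaCO3: 124.7 g
  quartz sand: 507.5 g
  soda feldspar: 114.2 g
  tabular alumina: 182.2 g
  high-calcium limestone: 182.0 g
Total batch = 1111 g; LOI loss = 110.6 g; yield = 90.04%

The working math runs at exact precision at every stage — in-progress results are printed, rounded to 4 significant figures, alongside each step — a single rounding finalizes each reported result. The derived quantities (the totals, glass mass, the yield, LOI, five oxide percentages) are computed from the weighed amounts per 1000 g of glass at full float precision as set out in either problem or answer.
Oxide mass targets, per 1000 g glass melt:
  CaO: 10.26% × 1000 = 102.6 g
  SiO2: 58.22% × 1000 = 582.2 g
  BaO: 9.673% × 1000 = 96.73 g
  Na2O: 1.273% × 1000 = 12.73 g
  Al2O3: 20.57% × 1000 = 205.7 g
Sums-versus-targets review on the weights just shown, against the basis in use (every target is met by its sum up to rounding of the answer):
  CaO: 182.0·0.5637 = 102.6 g (target 102.6 g)
  SiO2: 507.5·0.9950 + 114.2·0.6762 = 582.2 g (target 582.2 g)
  BaO: 124.7·0.7757 = 96.73 g (target 96.73 g)
  Na2O: 114.2·0.1115 = 12.73 g (target 12.73 g)
  Al2O3: 507.5·0.003000 + 114.2·0.1991 + 182.2·0.9960 = 205.7 g (target 205.7 g)
Glass mass check: total charge less LOI = 1000 g (the Σ of target masses is 1000 g; basis as stated: 1000 g — differing by rounding only).
Whole-batch sum: Σ batch = 1111 g; Σ batch·LOI gives LOI loss = 110.6 g; yield: glass divided by total = 90.04%.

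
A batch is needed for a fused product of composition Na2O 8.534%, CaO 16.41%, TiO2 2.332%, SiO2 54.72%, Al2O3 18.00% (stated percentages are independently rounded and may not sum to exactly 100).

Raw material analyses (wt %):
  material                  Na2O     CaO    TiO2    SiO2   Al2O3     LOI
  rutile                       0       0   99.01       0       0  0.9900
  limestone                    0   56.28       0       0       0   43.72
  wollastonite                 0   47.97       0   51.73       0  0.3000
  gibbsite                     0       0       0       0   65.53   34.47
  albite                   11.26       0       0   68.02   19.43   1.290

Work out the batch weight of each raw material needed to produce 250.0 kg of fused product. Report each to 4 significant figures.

All arithmetic runs at exact precision end to end — values along the way appear rounded to 4 significant digits across the worked steps — each reported figure takes just one rounding; all derived quantities (net glass mass, yield, LOI, totals, the five compositions) are re-derived at exact precision from the batch weights on 250.0 kg of glass, exactly as shown in either problem or answer.
The oxide mass targets at 250.0 kg fused product:
  Na2O: 8.534% × 250.0 = 21.34 kg
  CaO: 16.41% × 250.0 = 41.02 kg
  TiO2: 2.332% × 250.0 = 5.830 kg
  SiO2: 54.72% × 250.0 = 136.8 kg
  Al2O3: 18.00% × 250.0 = 45.00 kg
A balance pass over the oxides, from the weights as reported, under the basis named above (target by target, the sums agree within answer rounding):
  Na2O: 189.5·0.1126 = 21.34 kg (target 21.34 kg)
  CaO: 59.85·0.5628 + 15.31·0.4797 = 41.03 kg (target 41.02 kg)
  TiO2: 5.888·0.9901 = 5.830 kg (target 5.830 kg)
  SiO2: 15.31·0.5173 + 189.5·0.6802 = 136.8 kg (target 136.8 kg)
  Al2O3: 12.49·0.6553 + 189.5·0.1943 = 45.00 kg (target 45.00 kg)
Glass-mass bookkeeping: total charge less LOI = 250.0 kg (summing oxide targets gives 250.0 kg; with the basis standing at 250.0 kg — differing by rounding only).
Whole-batch sum: Σ batch = 283.0 kg; LOI removed, Σ of batch·LOI: 33.02 kg; glass ÷ batch gives a yield of 88.33%.

Batch per 250.0 kg fused product:
  rutile: 5.888 kg
  limestone: 59.85 kg
  wollastonite: 15.31 kg
  gibbsite: 12.49 kg
  albite: 189.5 kg
Total batch = 283.0 kg; LOI loss = 33.02 kg; yield = 88.33%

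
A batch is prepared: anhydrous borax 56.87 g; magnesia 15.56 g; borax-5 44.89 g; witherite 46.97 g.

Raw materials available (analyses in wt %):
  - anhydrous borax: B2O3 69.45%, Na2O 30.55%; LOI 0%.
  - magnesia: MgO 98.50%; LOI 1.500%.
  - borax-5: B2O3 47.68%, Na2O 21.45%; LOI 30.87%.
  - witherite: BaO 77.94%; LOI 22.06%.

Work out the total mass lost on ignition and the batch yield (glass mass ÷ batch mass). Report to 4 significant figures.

LOI loss = 24.45 g; glass = 139.8 g; yield = 85.12%

In-progress results appear, with 4-significant-figure rounding, between the steps — each numeric step maintains full precision from first step to last. Every reported figure sees exactly one rounding; all derived quantities, which include yield, net glass mass, four oxide percentages, totals, ignition loss, are recomputed in exact precision, as set out in question or answer, starting from the weights per 139.8 g of glass.
LOI of each material in turn:
  anhydrous borax: 56.87 × 0 = 0 g
  magnesia: 15.56 × 0.01500 = 0.2334 g
  borax-5: 44.89 × 0.3087 = 13.86 g
  witherite: 46.97 × 0.2206 = 10.36 g
Total LOI = 24.45 g
Glass = batch − LOI = 164.3 − 24.45 = 139.8 g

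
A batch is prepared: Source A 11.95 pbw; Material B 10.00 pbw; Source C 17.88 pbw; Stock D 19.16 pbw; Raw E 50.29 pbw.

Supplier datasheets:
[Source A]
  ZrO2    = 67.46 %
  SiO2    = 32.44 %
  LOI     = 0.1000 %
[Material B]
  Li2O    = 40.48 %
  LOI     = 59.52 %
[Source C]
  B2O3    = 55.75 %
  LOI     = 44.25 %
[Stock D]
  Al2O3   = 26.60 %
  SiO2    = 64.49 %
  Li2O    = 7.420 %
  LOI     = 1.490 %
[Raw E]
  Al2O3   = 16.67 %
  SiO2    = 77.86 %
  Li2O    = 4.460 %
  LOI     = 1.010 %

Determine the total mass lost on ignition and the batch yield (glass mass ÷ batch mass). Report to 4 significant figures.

Mid-chain values are shown with 4-significant-figure rounding when written out. All internal work maintains exact precision through every step. Every reported number takes just one rounding — derived quantities are carried in full precision (totals, the five compositions, yield, net glass mass, LOI) from the batch weights per 94.61 pbw of glass precisely as stated by the question or the answer.
Each material's LOI contribution:
  Source A: 11.95 × 0.001000 = 0.01195 pbw
  Material B: 10.00 × 0.5952 = 5.952 pbw
  Source C: 17.88 × 0.4425 = 7.912 pbw
  Stock D: 19.16 × 0.01490 = 0.2855 pbw
  Raw E: 50.29 × 0.01010 = 0.5079 pbw
Total LOI = 14.67 pbw
Glass = batch − LOI = 109.3 − 14.67 = 94.61 pbw

LOI loss = 14.67 pbw; glass = 94.61 pbw; yield = 86.58%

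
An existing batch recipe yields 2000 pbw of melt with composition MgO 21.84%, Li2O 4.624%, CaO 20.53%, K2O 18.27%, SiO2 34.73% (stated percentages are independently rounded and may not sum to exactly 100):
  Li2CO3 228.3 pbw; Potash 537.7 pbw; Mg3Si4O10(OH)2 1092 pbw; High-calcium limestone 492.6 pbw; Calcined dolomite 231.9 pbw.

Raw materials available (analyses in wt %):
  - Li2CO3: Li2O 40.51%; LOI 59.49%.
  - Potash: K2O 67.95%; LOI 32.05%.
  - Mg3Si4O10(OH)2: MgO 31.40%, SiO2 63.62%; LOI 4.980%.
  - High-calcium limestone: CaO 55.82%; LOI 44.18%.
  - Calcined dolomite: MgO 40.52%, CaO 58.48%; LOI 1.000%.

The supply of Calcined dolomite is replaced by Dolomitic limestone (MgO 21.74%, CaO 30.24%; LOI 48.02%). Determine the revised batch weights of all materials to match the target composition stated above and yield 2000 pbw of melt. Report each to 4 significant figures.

Revised batch per 2000 pbw melt:
  Li2CO3: 228.3 pbw
  Potash: 537.7 pbw
  Mg3Si4O10(OH)2: 1092 pbw
  High-calcium limestone: 501.4 pbw
  Dolomitic limestone: 432.3 pbw
Total batch = 2792 pbw; LOI loss = 791.6 pbw

Full precision is carried at all times. Intermediates are shown (rounded to 4 significant digits) when written out. Every reported value sees exactly one rounding; derived quantities, which include the yield, five oxide percentages, totals, glass mass, ignition loss, are re-derived in full float precision, exactly as shown in the question or the answer, starting from the weights at 2000 pbw of glass.
Per-oxide target masses for 2000 pbw melt:
  MgO: 21.84% × 2000 = 436.8 pbw
  Li2O: 4.624% × 2000 = 92.48 pbw
  CaO: 20.53% × 2000 = 410.6 pbw
  K2O: 18.27% × 2000 = 365.4 pbw
  SiO2: 34.73% × 2000 = 694.6 pbw
Per-oxide balance check per the reported batch figures, on the stated basis (each sum matches its target mass within answer rounding):
  MgO: 1092·0.3140 + 432.3·0.2174 = 436.9 pbw (target 436.8 pbw)
  Li2O: 228.3·0.4051 = 92.48 pbw (target 92.48 pbw)
  CaO: 501.4·0.5582 + 432.3·0.3024 = 410.6 pbw (target 410.6 pbw)
  K2O: 537.7·0.6795 = 365.4 pbw (target 365.4 pbw)
  SiO2: 1092·0.6362 = 694.7 pbw (target 694.6 pbw)
Consistency of the glass mass: Σ batch − LOI loss = 2000 pbw (per-oxide target masses sum to 2000 pbw; stated basis 2000 pbw — gaps are rounding artifacts).
Summing the batch: Σ batch = 2792 pbw; Σ batch·LOI gives LOI loss = 791.6 pbw; yield, glass over the total, = 71.64%.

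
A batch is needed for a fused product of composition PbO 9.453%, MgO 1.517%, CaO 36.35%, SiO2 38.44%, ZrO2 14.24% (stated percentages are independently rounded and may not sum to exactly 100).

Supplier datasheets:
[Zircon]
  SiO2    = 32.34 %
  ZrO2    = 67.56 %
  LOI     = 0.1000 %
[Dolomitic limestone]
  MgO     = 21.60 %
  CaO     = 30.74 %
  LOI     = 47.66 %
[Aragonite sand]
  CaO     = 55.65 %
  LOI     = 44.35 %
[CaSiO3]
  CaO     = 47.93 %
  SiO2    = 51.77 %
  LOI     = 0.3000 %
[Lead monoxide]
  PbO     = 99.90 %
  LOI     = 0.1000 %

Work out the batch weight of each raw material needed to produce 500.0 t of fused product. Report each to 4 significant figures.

Batch per 500.0 t fused product:
  Zircon: 105.4 t
  Dolomitic limestone: 35.12 t
  Aragonite sand: 44.14 t
  CaSiO3: 305.4 t
  Lead monoxide: 47.31 t
Total batch = 537.4 t; LOI loss = 37.38 t; yield = 93.04%

All arithmetic maintains exact precision at each step; mid-chain values are displayed rounded to four significant figures within the worked lines. Exactly one rounding goes into every reported result; all derived quantities (totals, the five compositions, glass mass, yield, LOI) are rebuilt using the weight values per 500.0 t of glass in full precision exactly as shown in the problem or the answer.
Per-oxide target masses for 500.0 t fused product:
  PbO: 9.453% × 500.0 = 47.26 t
  MgO: 1.517% × 500.0 = 7.585 t
  CaO: 36.35% × 500.0 = 181.8 t
  SiO2: 38.44% × 500.0 = 192.2 t
  ZrO2: 14.24% × 500.0 = 71.20 t
Oxide-by-oxide audit using the reported weights, under the basis named above (delivered sums recover each target net of answer rounding effects):
  PbO: 47.31·0.9990 = 47.26 t (target 47.26 t)
  MgO: 35.12·0.2160 = 7.586 t (target 7.585 t)
  CaO: 35.12·0.3074 + 44.14·0.5565 + 305.4·0.4793 = 181.7 t (target 181.8 t)
  SiO2: 105.4·0.3234 + 305.4·0.5177 = 192.2 t (target 192.2 t)
  ZrO2: 105.4·0.6756 = 71.21 t (target 71.20 t)
Mass balance on the glass: total batch − LOI = 500.0 t (per-oxide target masses sum to 500.0 t; basis as stated: 500.0 t — rounding explains the deltas).
Total batch = Σ batch = 537.4 t; Σ batch·LOI gives LOI loss = 37.38 t; yield, glass over the total, = 93.04%.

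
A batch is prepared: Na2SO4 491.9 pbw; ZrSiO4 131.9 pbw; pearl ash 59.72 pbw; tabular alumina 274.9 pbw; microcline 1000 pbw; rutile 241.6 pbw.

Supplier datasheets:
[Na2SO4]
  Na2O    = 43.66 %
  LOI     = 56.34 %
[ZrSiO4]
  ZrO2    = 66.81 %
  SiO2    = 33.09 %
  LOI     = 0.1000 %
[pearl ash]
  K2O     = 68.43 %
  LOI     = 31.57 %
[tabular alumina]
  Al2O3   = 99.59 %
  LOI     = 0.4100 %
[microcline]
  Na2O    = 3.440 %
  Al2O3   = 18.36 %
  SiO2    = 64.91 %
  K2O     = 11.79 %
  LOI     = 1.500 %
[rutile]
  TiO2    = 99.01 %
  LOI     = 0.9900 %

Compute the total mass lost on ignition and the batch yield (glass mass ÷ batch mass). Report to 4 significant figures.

LOI loss = 314.6 pbw; glass = 1885 pbw; yield = 85.70%

Working values appear rounded to four significant digits on the page. All internal work keeps full precision end to end; each reported figure carries a single rounding. Derived quantities, including the totals, glass mass, the six compositions, the yield, LOI, are rebuilt starting from the weights on 1885 pbw of glass at exact precision exactly as printed in the problem or answer text.
Each material's LOI contribution:
  Na2SO4: 491.9 × 0.5634 = 277.1 pbw
  ZrSiO4: 131.9 × 0.001000 = 0.1319 pbw
  pearl ash: 59.72 × 0.3157 = 18.85 pbw
  tabular alumina: 274.9 × 0.004100 = 1.127 pbw
  microcline: 1000 × 0.01500 = 15.00 pbw
  rutile: 241.6 × 0.009900 = 2.392 pbw
Total LOI = 314.6 pbw
Glass = batch − LOI = 2200 − 314.6 = 1885 pbw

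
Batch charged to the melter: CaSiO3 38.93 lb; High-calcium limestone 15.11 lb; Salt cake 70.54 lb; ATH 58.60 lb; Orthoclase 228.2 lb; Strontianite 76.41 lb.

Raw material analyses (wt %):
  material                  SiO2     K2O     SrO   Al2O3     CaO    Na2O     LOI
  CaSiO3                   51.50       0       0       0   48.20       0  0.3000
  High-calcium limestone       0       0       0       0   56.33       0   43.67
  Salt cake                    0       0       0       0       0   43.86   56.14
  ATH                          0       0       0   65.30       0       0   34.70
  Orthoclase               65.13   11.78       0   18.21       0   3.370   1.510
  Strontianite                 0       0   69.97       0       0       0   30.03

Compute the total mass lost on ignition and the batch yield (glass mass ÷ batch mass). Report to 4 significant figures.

The intermediate values are displayed (rounded to 4 significant figures) when written out. All arithmetic carries exact precision from start to finish; a single rounding yields every reported figure; the derived quantities are re-derived from the weighed amounts per 394.7 lb of glass at exact precision (six oxide percentages, totals, glass mass, yield, ignition loss), exactly as printed in either problem or answer.
Material-by-material LOI:
  CaSiO3: 38.93 × 0.003000 = 0.1168 lb
  High-calcium limestone: 15.11 × 0.4367 = 6.599 lb
  Salt cake: 70.54 × 0.5614 = 39.60 lb
  ATH: 58.60 × 0.3470 = 20.33 lb
  Orthoclase: 228.2 × 0.01510 = 3.446 lb
  Strontianite: 76.41 × 0.3003 = 22.95 lb
Total LOI = 93.04 lb
Glass = batch − LOI = 487.8 − 93.04 = 394.7 lb

LOI loss = 93.04 lb; glass = 394.7 lb; yield = 80.93%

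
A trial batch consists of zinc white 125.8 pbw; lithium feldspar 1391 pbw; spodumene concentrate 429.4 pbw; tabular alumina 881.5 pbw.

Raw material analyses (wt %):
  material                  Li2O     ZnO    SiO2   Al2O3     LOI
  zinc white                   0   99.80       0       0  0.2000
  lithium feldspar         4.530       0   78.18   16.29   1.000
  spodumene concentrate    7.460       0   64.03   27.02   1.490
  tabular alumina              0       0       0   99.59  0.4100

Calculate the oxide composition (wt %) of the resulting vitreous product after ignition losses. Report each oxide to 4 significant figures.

The intermediate values are shown, with 4-significant-digit rounding, as written. The whole derivation maintains full precision end to end; a single rounding completes each reported value — all derived quantities (yield, ignition loss, totals, glass mass, four oxide percentages) are recomputed using the weight values per 2804 pbw of glass in full precision, as they appear in the problem or the answer.
Delivered oxide masses:
  Li2O: 1391·0.04530 + 429.4·0.07460 = 95.05 pbw
  ZnO: 125.8·0.9980 = 125.5 pbw
  SiO2: 1391·0.7818 + 429.4·0.6403 = 1362 pbw
  Al2O3: 1391·0.1629 + 429.4·0.2702 + 881.5·0.9959 = 1221 pbw
LOI: 125.8·0.002000 + 1391·0.01000 + 429.4·0.01490 + 881.5·0.004100 = 24.17 pbw
Resulting glass, batch − LOI: 2828 − 24.17 = 2804 pbw (equal to the oxide-mass sum)
wt %: oxide over glass, times 100

Glass mass = 2804 pbw (batch 2828 − LOI 24.17).
Composition: Li2O 3.390%, ZnO 4.478%, SiO2 48.60%, Al2O3 43.53%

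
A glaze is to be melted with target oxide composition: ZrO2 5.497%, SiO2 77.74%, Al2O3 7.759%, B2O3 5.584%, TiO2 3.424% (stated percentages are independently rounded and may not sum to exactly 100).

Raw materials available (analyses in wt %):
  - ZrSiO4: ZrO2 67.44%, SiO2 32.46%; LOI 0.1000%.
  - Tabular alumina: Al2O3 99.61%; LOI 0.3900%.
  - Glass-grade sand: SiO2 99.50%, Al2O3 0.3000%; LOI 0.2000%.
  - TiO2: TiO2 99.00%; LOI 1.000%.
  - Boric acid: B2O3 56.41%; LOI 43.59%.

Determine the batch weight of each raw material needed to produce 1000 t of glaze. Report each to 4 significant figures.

Batch per 1000 t glaze:
  ZrSiO4: 81.51 t
  Tabular alumina: 75.62 t
  Glass-grade sand: 754.7 t
  TiO2: 34.59 t
  Boric acid: 98.99 t
Total batch = 1045 t; LOI loss = 45.38 t; yield = 95.66%

All arithmetic carries full precision end to end — intermediates are shown (rounded to four significant figures) across the worked steps; every reported figure takes just one rounding. The derived quantities (LOI, glass mass, the five compositions, totals, the yield) are re-derived at exact precision using the weight values per 1000 t of glass, precisely as stated by the question or the answer.
Oxide-by-oxide targets in 1000 t glaze:
  ZrO2: 5.497% × 1000 = 54.97 t
  SiO2: 77.74% × 1000 = 777.4 t
  Al2O3: 7.759% × 1000 = 77.59 t
  B2O3: 5.584% × 1000 = 55.84 t
  TiO2: 3.424% × 1000 = 34.24 t
Balance tally, oxide-wise, with the batch weights as given, per the basis as stated (sum by sum, the targets are met net of answer rounding effects):
  ZrO2: 81.51·0.6744 = 54.97 t (target 54.97 t)
  SiO2: 81.51·0.3246 + 754.7·0.9950 = 777.4 t (target 777.4 t)
  Al2O3: 75.62·0.9961 + 754.7·0.003000 = 77.59 t (target 77.59 t)
  B2O3: 98.99·0.5641 = 55.84 t (target 55.84 t)
  TiO2: 34.59·0.9900 = 34.24 t (target 34.24 t)
The glass-mass cross-check: total charge less LOI = 1000 t (the targets, summed, come to 1000 t; stated basis 1000 t — a pure rounding effect).
Batch total: Σ batch = 1045 t; loss to ignition Σ batch·LOI = 45.38 t; as yield: glass ÷ batch → 95.66%.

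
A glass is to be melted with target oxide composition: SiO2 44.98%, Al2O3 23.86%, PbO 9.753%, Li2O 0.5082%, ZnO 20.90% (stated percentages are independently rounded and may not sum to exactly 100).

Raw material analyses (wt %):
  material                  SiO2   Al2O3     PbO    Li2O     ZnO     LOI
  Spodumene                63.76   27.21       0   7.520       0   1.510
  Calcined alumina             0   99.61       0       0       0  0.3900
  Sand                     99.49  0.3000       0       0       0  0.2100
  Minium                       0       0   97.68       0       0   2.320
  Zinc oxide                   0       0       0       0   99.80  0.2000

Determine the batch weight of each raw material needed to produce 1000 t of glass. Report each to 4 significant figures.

The intermediate values appear, with 4-significant-digit rounding, on the page. Every computation carries exact precision throughout; every reported figure takes exactly one rounding — derived quantities are computed using the weight values on 1000 t of glass in full precision (the five compositions, the totals, net glass mass, yield, ignition loss) as quoted within either problem or answer.
The oxide mass targets at 1000 t glass:
  SiO2: 44.98% × 1000 = 449.8 t
  Al2O3: 23.86% × 1000 = 238.6 t
  PbO: 9.753% × 1000 = 97.53 t
  Li2O: 0.5082% × 1000 = 5.082 t
  ZnO: 20.90% × 1000 = 209.0 t
Oxide-by-oxide audit applying the batch weights above, versus the basis set out (sums match the target masses net of answer rounding effects):
  SiO2: 67.58·0.6376 + 408.8·0.9949 = 449.8 t (target 449.8 t)
  Al2O3: 67.58·0.2721 + 219.8·0.9961 + 408.8·0.003000 = 238.6 t (target 238.6 t)
  PbO: 99.85·0.9768 = 97.53 t (target 97.53 t)
  Li2O: 67.58·0.07520 = 5.082 t (target 5.082 t)
  ZnO: 209.4·0.9980 = 209.0 t (target 209.0 t)
Glass mass check: whole batch net of LOI = 1000 t (the targets, summed, come to 1000 t; stated basis 1000 t — gaps are rounding artifacts).
Summing the batch: Σ batch = 1005 t; loss to ignition Σ batch·LOI = 5.471 t; the yield ratio, glass ÷ batch: 99.46%.

Batch per 1000 t glass:
  Spodumene: 67.58 t
  Calcined alumina: 219.8 t
  Sand: 408.8 t
  Minium: 99.85 t
  Zinc oxide: 209.4 t
Total batch = 1005 t; LOI loss = 5.471 t; yield = 99.46%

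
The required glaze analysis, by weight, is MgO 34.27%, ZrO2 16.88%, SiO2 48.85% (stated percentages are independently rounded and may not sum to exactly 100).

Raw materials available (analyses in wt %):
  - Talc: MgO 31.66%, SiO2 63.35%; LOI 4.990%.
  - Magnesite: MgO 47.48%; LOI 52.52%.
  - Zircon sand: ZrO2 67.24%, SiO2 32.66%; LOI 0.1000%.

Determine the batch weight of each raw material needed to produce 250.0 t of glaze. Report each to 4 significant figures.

Mid-chain values are shown with 4-significant-digit rounding as written — the working math keeps exact precision at every stage; exactly one rounding goes into each reported result — derived quantities (LOI, three oxide percentages, net glass mass, yield, the totals) are re-derived in exact precision from the weighed amounts on 250.0 t of glass, precisely as stated by problem or answer.
Oxide mass targets, per 250.0 t glaze:
  MgO: 34.27% × 250.0 = 85.68 t
  ZrO2: 16.88% × 250.0 = 42.20 t
  SiO2: 48.85% × 250.0 = 122.1 t
Verifying the oxide balance working from each reported weight, relative to the basis at hand (oxide sums agree with the targets exact up to rounding of places):
  MgO: 160.4·0.3166 + 73.47·0.4748 = 85.67 t (target 85.68 t)
  ZrO2: 62.76·0.6724 = 42.20 t (target 42.20 t)
  SiO2: 160.4·0.6335 + 62.76·0.3266 = 122.1 t (target 122.1 t)
Mass balance on the glass: total batch − LOI = 250.0 t (the targets, summed, come to 250.0 t; against the stated basis, 250.0 t — differing by rounding only).
Whole-batch sum: Σ batch = 296.6 t; LOI removed, Σ of batch·LOI: 46.65 t; yield = glass ÷ total batch = 84.27%.

Batch per 250.0 t glaze:
  Talc: 160.4 t
  Magnesite: 73.47 t
  Zircon sand: 62.76 t
Total batch = 296.6 t; LOI loss = 46.65 t; yield = 84.27%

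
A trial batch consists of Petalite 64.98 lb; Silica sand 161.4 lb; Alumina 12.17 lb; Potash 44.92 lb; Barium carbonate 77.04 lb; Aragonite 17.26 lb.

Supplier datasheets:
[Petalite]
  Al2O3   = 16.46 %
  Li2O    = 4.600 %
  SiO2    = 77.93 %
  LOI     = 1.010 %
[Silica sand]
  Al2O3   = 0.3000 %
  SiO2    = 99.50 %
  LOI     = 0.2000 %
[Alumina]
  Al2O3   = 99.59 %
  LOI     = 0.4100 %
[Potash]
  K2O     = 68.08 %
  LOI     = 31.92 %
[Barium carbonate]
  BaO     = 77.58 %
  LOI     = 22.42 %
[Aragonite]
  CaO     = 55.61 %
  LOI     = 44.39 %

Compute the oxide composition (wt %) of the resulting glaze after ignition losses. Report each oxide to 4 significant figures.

Glass mass = 337.5 lb (batch 377.8 − LOI 40.30).
Composition: Al2O3 6.904%, CaO 2.844%, Li2O 0.8857%, SiO2 62.59%, BaO 17.71%, K2O 9.062%

Working values are printed, rounded to four significant figures, alongside each step. The working math carries exact precision at each step. A single rounding yields each reported figure; all derived quantities, which include the totals, glass mass, the yield, ignition loss, six oxide percentages, are carried in full precision, exactly as printed in problem or answer, starting from the weights for 337.5 lb of glass.
Oxide-by-oxide delivered mass:
  Al2O3: 64.98·0.1646 + 161.4·0.003000 + 12.17·0.9959 = 23.30 lb
  CaO: 17.26·0.5561 = 9.598 lb
  Li2O: 64.98·0.04600 = 2.989 lb
  SiO2: 64.98·0.7793 + 161.4·0.9950 = 211.2 lb
  BaO: 77.04·0.7758 = 59.77 lb
  K2O: 44.92·0.6808 = 30.58 lb
LOI: 64.98·0.01010 + 161.4·0.002000 + 12.17·0.004100 + 44.92·0.3192 + 77.04·0.2242 + 17.26·0.4439 = 40.30 lb
Glass = total batch minus LOI = 377.8 − 40.30 = 337.5 lb (= the summed oxide contributions)
wt %: oxide over glass, times 100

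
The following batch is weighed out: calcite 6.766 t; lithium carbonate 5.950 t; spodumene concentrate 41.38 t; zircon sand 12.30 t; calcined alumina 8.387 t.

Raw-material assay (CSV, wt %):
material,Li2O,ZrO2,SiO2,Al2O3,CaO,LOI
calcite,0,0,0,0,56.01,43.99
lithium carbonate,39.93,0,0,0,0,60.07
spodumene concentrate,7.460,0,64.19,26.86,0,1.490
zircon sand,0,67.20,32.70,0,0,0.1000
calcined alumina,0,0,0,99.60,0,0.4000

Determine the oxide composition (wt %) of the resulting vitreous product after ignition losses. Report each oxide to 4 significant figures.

Glass mass = 67.57 t (batch 74.78 − LOI 7.213).
Composition: Li2O 8.085%, ZrO2 12.23%, SiO2 45.26%, Al2O3 28.81%, CaO 5.608%

Mid-chain values are shown, with 4-significant-digit rounding, on the page — all arithmetic maintains full float precision through the solve. Exactly one rounding is applied to every reported result; the derived quantities, including the totals, the yield, five oxide percentages, LOI, glass mass, are computed from the weighed amounts for 67.57 t of glass at full float precision as set out in the problem or the answer.
Per-oxide mass from batch:
  Li2O: 5.950·0.3993 + 41.38·0.07460 = 5.463 t
  ZrO2: 12.30·0.6720 = 8.266 t
  SiO2: 41.38·0.6419 + 12.30·0.3270 = 30.58 t
  Al2O3: 41.38·0.2686 + 8.387·0.9960 = 19.47 t
  CaO: 6.766·0.5601 = 3.790 t
LOI: 6.766·0.4399 + 5.950·0.6007 + 41.38·0.01490 + 12.30·0.001000 + 8.387·0.004000 = 7.213 t
The glass mass, total less LOI, = 74.78 − 7.213 = 67.57 t (= Σ oxide masses)
percent by weight: oxide/glass ×100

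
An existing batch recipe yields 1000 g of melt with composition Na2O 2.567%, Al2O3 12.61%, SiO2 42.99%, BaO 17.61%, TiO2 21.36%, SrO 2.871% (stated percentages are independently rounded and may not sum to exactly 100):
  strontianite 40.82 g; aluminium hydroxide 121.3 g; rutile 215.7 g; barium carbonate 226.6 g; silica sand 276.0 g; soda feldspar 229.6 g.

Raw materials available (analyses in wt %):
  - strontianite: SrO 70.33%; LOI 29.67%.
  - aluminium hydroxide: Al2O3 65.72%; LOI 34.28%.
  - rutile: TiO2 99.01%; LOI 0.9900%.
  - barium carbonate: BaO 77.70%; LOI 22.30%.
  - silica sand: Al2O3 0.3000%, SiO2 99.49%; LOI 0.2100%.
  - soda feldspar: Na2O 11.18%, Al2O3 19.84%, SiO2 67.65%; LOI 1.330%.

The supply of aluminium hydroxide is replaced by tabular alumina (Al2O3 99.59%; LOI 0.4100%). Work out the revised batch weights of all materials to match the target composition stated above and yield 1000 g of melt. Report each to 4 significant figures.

Intermediates are printed with 4-significant-digit rounding between the steps; the whole derivation maintains exact precision from first step to last; a single rounding completes each reported value — derived quantities, including totals, glass mass, the yield, ignition loss, the six compositions, are recomputed from the weighed amounts for 1000 g of glass at exact precision precisely as stated by the problem or answer text.
Per-oxide target masses for 1000 g melt:
  Na2O: 2.567% × 1000 = 25.67 g
  Al2O3: 12.61% × 1000 = 126.1 g
  SiO2: 42.99% × 1000 = 429.9 g
  BaO: 17.61% × 1000 = 176.1 g
  TiO2: 21.36% × 1000 = 213.6 g
  SrO: 2.871% × 1000 = 28.71 g
A balance pass over the oxides, on the weights just shown, under the basis named above (delivered sums recover each target net of answer rounding effects):
  Na2O: 229.6·0.1118 = 25.67 g (target 25.67 g)
  Al2O3: 80.05·0.9959 + 276.0·0.003000 + 229.6·0.1984 = 126.1 g (target 126.1 g)
  SiO2: 276.0·0.9949 + 229.6·0.6765 = 429.9 g (target 429.9 g)
  BaO: 226.6·0.7770 = 176.1 g (target 176.1 g)
  TiO2: 215.7·0.9901 = 213.6 g (target 213.6 g)
  SrO: 40.82·0.7033 = 28.71 g (target 28.71 g)
Mass balance on the glass: the batch minus its LOI: 1000 g (the targets, summed, come to 1000 g; with the basis standing at 1000 g — rounding explains the deltas).
Summing the batch: Σ batch = 1069 g; LOI removed, Σ of batch·LOI: 68.74 g; as yield: glass ÷ batch → 93.57%.

Revised batch per 1000 g melt:
  strontianite: 40.82 g
  tabular alumina: 80.05 g
  rutile: 215.7 g
  barium carbonate: 226.6 g
  silica sand: 276.0 g
  soda feldspar: 229.6 g
Total batch = 1069 g; LOI loss = 68.74 g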